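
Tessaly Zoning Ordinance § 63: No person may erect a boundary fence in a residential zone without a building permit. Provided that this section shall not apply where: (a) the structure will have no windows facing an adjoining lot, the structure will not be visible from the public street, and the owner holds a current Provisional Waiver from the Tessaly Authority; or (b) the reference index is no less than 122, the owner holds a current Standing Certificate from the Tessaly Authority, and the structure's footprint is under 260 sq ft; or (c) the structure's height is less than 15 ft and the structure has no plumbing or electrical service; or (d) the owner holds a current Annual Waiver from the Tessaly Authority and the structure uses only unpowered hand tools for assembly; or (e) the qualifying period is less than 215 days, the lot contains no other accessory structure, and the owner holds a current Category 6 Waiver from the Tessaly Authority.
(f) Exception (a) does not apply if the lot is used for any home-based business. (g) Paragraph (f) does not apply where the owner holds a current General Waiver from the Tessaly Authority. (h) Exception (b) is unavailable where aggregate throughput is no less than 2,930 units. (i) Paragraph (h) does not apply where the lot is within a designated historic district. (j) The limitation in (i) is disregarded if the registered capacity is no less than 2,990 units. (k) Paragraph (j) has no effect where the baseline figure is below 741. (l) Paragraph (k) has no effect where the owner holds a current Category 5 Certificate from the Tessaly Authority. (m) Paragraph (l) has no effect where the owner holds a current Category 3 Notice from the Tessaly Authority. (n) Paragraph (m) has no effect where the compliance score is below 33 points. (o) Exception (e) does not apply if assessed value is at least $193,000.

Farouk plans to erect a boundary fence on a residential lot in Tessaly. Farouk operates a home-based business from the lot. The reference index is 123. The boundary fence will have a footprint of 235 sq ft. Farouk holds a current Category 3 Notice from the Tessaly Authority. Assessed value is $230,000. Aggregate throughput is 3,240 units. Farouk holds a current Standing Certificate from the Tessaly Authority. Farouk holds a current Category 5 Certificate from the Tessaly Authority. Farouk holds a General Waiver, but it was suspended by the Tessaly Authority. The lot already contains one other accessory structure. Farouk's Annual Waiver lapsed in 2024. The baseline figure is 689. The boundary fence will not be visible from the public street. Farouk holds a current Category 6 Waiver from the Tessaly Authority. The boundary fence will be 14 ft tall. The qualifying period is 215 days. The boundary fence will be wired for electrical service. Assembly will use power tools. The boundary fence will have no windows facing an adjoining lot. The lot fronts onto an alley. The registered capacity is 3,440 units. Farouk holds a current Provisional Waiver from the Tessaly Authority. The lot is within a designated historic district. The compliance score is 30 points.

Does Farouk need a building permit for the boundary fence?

Exception (a) is satisfied on its face — no windows face an adjoining lot; the structure will not be visible from the street; a current Provisional Waiver is held. But: (f) operates against (a): a home-based business operates on the lot. (g) does not operate here (there is no General Waiver in force), so (f) stands. (a) is therefore removed.
Exception (b) is satisfied on its face — the reference index is 123, meeting the 122 threshold; a current Standing Certificate is held; the structure's footprint is 235 sq ft, under the 260 sq ft limit. However, paragraphs (h)–(n) must be considered: (h) operates against (b): aggregate throughput is 3,240 units, meeting the 2,930 units threshold. (i) would limit (h) — the lot is in a historic district — but (j) sets (i) aside: (j) operates against (i): the registered capacity is 3,440 units, meeting the 2,990 units threshold. (k) operates (the baseline figure is 689, below the 741 limit), but is overridden by (l): (l) operates against (k): a current Category 5 Certificate is held. (m) is triggered (a current Category 3 Notice is held), but is displaced by (n): (n) is triggered — the compliance score is 30 points, below the 33 points limit. So (b) is unavailable.
Exception (c) fails — electrical service is planned.
Exception (d) requires that the owner holds a current Annual Waiver from the Tessaly Authority; but there is no Annual Waiver in force, so (d) is unavailable.
Exception (e) fails — the qualifying period is 215 days, not less than 215 days.
Every exception is unavailable, so the rule governs.

Yes — Farouk must obtain a building permit.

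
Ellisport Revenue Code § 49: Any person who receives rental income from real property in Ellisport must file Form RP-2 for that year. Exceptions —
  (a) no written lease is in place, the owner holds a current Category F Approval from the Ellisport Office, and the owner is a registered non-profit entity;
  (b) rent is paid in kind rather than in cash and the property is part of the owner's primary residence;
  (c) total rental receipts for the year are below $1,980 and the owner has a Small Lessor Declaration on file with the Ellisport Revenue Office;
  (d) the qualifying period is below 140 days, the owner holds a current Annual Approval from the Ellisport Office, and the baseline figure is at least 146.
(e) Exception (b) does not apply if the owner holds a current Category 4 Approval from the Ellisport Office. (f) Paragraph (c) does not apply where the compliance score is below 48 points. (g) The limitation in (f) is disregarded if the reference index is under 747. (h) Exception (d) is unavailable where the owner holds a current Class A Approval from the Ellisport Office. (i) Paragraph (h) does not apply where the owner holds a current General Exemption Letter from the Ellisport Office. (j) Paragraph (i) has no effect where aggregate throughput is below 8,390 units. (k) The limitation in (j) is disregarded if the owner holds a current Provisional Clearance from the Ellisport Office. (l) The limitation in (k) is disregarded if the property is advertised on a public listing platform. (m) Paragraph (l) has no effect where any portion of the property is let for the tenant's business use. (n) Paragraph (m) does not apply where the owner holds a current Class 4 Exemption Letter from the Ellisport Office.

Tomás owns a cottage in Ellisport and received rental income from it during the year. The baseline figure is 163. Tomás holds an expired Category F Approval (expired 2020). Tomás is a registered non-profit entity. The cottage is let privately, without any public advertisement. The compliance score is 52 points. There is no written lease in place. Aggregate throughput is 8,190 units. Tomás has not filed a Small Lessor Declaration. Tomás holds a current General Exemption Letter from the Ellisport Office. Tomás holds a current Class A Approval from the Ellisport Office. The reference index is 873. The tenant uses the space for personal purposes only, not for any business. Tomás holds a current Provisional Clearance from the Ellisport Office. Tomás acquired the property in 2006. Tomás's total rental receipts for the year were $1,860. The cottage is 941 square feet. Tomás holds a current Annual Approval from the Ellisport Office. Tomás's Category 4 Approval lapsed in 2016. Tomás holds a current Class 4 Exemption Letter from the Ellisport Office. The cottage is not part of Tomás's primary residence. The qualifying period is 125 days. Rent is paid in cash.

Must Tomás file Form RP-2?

Exception (a) fails — the Category F Approval is not current.
Exception (b) requires that rent is paid in kind rather than in cash; but rent is paid in cash, so (b) is unavailable.
Exception (c) does not apply: no Small Lessor Declaration is on file.
Exception (d)'s conditions are all satisfied: the qualifying period is 125 days, below the 140 days limit; a current Annual Approval is held; the baseline figure is 163, meeting the 146 threshold. As to paragraphs (h)–(n): (h) applies (a current Class A Approval is held), but is itself disapplied by (i): (i) operates against (h): a current General Exemption Letter is held. (j) is engaged (aggregate throughput is 8,190 units, below the 8,390 units limit), but is itself disapplied by (k): (k) is triggered — a current Provisional Clearance is held. (l), which would lift (k), is not triggered — the property is let privately without advertisement. (d) remains available.

No — exception (d) applies; Tomás is not required to file Form RP-2.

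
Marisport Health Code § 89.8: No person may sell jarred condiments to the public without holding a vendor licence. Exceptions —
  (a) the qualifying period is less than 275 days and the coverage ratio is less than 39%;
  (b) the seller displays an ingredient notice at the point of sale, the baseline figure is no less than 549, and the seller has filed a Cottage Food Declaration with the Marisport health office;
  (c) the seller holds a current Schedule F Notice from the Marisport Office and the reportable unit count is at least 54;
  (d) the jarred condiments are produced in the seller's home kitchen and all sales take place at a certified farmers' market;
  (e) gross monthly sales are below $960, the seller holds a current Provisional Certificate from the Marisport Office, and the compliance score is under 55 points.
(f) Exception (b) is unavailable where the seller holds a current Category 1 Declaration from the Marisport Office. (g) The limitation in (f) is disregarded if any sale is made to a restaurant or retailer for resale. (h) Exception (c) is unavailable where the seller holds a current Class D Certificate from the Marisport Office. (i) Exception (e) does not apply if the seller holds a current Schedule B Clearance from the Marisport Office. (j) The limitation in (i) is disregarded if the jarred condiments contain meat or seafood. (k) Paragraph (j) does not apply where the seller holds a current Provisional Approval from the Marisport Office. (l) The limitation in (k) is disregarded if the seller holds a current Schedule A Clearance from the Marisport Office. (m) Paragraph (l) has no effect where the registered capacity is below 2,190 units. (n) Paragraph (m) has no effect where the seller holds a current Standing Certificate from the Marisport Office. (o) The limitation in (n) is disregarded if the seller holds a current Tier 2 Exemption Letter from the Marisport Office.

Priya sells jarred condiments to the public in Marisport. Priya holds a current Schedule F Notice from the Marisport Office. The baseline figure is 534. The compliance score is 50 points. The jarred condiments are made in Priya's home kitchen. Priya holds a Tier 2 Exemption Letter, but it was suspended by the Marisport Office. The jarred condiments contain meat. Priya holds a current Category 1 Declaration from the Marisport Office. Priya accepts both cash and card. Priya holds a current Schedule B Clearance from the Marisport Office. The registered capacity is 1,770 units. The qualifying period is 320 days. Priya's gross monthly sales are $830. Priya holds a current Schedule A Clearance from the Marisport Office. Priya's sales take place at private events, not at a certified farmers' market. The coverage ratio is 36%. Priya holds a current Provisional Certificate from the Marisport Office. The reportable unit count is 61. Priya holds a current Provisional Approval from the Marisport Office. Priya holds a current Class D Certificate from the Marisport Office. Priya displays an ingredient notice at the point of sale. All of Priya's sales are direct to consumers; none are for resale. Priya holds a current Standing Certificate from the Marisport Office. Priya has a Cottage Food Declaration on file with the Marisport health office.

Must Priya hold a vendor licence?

No — exception (e) applies; Priya is not required to hold a vendor licence.

Exception (a) does not apply: the qualifying period is 320 days, not less than 275 days.
Exception (b) requires that the baseline figure is no less than 549; but the baseline figure is 534, short of 549, so (b) is unavailable.
Exception (c)'s conditions are all satisfied: a current Schedule F Notice is held; the reportable unit count is 61, meeting the 54 threshold. Turning to paragraph (h): (h) applies — a current Class D Certificate is held. (c) is therefore removed.
Exception (d) fails — sales are at private events, not a certified farmers' market.
Exception (e)'s conditions are all satisfied: gross monthly sales are $830, below the $960 limit; a current Provisional Certificate is held; the compliance score is 50 points, under the 55 points limit. Under paragraphs (i)–(o): (i) would limit (e) — a current Schedule B Clearance is held — but (j) sets (i) aside: (j) operates against (i): the jarred condiments contain meat. (k) would limit (j) — a current Provisional Approval is held — but (l) sets (k) aside: (l) is triggered — a current Schedule A Clearance is held. (m) operates (the registered capacity is 1,770 units, below the 2,190 units limit), but is overridden by (n): (n) operates against (m): a current Standing Certificate is held. (o), which would lift (n), does not operate here — the Tier 2 Exemption Letter is not current. (e) remains available.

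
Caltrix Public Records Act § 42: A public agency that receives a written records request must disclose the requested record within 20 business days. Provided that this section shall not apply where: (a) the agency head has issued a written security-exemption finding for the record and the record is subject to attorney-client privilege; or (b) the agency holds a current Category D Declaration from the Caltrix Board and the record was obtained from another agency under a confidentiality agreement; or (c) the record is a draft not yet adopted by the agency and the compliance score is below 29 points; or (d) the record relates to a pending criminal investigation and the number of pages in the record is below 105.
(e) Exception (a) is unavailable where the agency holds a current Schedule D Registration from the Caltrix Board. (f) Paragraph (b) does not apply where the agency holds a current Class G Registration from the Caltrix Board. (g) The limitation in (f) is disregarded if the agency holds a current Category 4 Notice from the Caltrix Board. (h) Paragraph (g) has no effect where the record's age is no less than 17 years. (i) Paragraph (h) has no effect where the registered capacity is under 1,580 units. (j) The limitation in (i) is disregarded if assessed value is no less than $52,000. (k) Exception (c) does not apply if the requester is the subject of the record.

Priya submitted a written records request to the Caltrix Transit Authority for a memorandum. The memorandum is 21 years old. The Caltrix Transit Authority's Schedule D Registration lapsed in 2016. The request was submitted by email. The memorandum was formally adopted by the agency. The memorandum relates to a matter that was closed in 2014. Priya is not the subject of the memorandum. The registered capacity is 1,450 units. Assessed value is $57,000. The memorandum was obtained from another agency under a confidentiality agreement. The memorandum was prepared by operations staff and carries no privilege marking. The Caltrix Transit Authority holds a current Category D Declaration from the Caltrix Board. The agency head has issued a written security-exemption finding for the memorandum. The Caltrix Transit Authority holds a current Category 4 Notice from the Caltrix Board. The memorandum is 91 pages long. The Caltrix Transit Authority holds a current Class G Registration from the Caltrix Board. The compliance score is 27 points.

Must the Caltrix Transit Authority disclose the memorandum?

Yes — the Caltrix Transit Authority must disclose the memorandum.

Exception (a) does not apply: the memorandum carries no privilege marking.
Exception (b): a current Category D Declaration is held; the memorandum was obtained under a confidentiality agreement — every condition holds. Turning to paragraphs (f)–(j): (f) operates against (b): a current Class G Registration is held. (g) would limit (f) — a current Category 4 Notice is held — but (h) sets (g) aside: (h) operates against (g): the record's age is 21 years, meeting the 17 years threshold. (i) would limit (h) — the registered capacity is 1,450 units, under the 1,580 units limit — but (j) sets (i) aside: (j) operates against (i): assessed value is $57,000, meeting the $52,000 threshold. (b) is therefore removed.
Exception (c) fails — the memorandum has been formally adopted.
Exception (d) requires that the record relates to a pending criminal investigation; but the memorandum relates to a closed matter, so (d) is unavailable.
None of the exceptions is available; § 42 applies in full.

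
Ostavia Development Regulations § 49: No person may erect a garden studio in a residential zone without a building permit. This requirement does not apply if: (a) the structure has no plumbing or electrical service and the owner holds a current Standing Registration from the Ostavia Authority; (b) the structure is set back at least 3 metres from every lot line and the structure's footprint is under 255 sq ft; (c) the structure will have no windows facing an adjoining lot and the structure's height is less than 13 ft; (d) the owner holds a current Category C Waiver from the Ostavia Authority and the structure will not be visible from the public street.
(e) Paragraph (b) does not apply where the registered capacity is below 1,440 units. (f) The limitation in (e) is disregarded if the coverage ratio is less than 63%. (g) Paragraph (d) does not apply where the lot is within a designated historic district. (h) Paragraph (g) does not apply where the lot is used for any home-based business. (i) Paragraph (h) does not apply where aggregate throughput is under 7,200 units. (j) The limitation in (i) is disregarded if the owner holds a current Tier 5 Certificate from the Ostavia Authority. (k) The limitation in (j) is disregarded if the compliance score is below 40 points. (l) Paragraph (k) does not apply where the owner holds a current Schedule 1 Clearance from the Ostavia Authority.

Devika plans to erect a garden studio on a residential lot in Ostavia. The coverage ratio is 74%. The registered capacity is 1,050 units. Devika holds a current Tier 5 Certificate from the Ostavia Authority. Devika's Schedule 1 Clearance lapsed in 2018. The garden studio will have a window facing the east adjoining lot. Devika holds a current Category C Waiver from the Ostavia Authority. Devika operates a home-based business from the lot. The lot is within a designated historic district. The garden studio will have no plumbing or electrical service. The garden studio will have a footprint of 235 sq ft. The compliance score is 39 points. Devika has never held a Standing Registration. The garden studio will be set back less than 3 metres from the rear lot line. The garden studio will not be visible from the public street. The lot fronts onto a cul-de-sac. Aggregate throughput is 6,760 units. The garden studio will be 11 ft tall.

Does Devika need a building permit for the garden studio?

Yes — Devika must obtain a building permit.

Exception (a) fails — the Standing Registration is not current.
Exception (b) does not apply: the rear setback is under 3 m.
Exception (c) does not apply: a window faces an adjoining lot.
All of (d)'s requirements are met (a current Category C Waiver is held; the structure will not be visible from the street). However, paragraphs (g)–(l) must be considered: (g) operates against (d): the lot is in a historic district. (h) would limit (g) — a home-based business operates on the lot — but (i) sets (h) aside: (i) operates — aggregate throughput is 6,760 units, under the 7,200 units limit. (j) applies (a current Tier 5 Certificate is held), but yields to (k): (k) operates — the compliance score is 39 points, below the 40 points limit. (l), which would lift (k), is not triggered — no current Schedule 1 Clearance is held. Exception (d) does not apply.
Every exception is unavailable, so the rule governs.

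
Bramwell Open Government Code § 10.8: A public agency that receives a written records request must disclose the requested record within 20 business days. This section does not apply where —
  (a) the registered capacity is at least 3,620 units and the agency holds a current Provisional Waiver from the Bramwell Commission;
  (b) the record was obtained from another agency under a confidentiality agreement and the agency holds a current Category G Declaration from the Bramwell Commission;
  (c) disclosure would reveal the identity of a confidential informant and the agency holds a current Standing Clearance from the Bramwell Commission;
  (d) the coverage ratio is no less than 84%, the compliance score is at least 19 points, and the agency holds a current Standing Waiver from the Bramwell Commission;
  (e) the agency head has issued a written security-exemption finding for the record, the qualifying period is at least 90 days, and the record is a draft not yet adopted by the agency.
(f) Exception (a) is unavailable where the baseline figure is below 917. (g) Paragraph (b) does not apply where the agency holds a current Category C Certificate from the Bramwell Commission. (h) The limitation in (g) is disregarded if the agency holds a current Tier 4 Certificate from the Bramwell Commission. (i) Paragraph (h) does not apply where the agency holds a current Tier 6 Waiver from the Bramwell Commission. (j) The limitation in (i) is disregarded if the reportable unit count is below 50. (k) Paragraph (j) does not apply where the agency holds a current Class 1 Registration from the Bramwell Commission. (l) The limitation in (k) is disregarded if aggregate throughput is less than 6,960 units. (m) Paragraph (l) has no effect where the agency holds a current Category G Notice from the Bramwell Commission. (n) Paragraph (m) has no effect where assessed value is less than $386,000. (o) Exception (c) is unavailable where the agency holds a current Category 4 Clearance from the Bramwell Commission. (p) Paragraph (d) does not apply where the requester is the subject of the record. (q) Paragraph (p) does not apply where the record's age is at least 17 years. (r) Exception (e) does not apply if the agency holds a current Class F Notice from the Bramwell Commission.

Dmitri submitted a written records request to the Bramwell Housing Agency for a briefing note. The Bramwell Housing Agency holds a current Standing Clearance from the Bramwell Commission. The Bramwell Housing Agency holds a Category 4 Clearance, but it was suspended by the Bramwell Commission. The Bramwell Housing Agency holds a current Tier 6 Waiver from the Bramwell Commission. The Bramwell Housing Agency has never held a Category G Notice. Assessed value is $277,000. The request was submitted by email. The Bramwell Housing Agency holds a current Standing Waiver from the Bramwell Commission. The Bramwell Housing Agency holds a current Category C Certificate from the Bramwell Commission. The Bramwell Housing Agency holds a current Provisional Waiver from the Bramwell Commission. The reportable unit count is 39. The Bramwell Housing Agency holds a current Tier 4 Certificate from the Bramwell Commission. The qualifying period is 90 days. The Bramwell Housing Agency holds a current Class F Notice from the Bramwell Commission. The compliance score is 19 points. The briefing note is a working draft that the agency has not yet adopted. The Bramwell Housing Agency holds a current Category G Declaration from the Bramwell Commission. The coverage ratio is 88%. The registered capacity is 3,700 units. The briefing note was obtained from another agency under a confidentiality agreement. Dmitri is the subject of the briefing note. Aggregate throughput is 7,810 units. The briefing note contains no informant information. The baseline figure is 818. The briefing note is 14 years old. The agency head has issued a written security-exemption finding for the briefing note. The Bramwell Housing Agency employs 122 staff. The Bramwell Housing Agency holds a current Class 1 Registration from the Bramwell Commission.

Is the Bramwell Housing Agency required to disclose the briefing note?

Yes — the Bramwell Housing Agency must disclose the briefing note.

Exception (a)'s conditions are all satisfied: the registered capacity is 3,700 units, meeting the 3,620 units threshold; a current Provisional Waiver is held. But: (f) is triggered — the baseline figure is 818, below the 917 limit. Exception (a) does not apply.
All of (b)'s requirements are met (the briefing note was obtained under a confidentiality agreement; a current Category G Declaration is held). But applying paragraphs (g)–(n): (g) operates against (b): a current Category C Certificate is held. (h) would limit (g) — a current Tier 4 Certificate is held — but (i) sets (h) aside: (i) is engaged — a current Tier 6 Waiver is held. (j) would limit (i) — the reportable unit count is 39, below the 50 limit — but (k) sets (j) aside: (k) is engaged — a current Class 1 Registration is held. (l), which would lift (k), is inapplicable — aggregate throughput is 7,810 units, not less than 6,960 units. (b) is therefore removed.
Exception (c) requires that disclosure would reveal the identity of a confidential informant; but the briefing note contains no informant information, so (c) is unavailable.
Exception (d): the coverage ratio is 88%, meeting the 84% threshold; the compliance score is 19 points, meeting the 19 points threshold; a current Standing Waiver is held — every condition holds. However, paragraphs (p)–(q) must be considered: (p) operates against (d): Dmitri is the subject of the briefing note. (q) does not operate here (the record's age is 14 years, short of 17 years), so (p) stands. (d) is therefore removed.
Exception (e) is satisfied on its face — a written security-exemption finding has been issued; the qualifying period is 90 days, meeting the 90 days threshold; the briefing note is an unadopted draft. However, paragraph (r) must be considered: (r) operates against (e): a current Class F Notice is held. (e) is therefore removed.
No exception is made out. the Bramwell Housing Agency falls within the general rule.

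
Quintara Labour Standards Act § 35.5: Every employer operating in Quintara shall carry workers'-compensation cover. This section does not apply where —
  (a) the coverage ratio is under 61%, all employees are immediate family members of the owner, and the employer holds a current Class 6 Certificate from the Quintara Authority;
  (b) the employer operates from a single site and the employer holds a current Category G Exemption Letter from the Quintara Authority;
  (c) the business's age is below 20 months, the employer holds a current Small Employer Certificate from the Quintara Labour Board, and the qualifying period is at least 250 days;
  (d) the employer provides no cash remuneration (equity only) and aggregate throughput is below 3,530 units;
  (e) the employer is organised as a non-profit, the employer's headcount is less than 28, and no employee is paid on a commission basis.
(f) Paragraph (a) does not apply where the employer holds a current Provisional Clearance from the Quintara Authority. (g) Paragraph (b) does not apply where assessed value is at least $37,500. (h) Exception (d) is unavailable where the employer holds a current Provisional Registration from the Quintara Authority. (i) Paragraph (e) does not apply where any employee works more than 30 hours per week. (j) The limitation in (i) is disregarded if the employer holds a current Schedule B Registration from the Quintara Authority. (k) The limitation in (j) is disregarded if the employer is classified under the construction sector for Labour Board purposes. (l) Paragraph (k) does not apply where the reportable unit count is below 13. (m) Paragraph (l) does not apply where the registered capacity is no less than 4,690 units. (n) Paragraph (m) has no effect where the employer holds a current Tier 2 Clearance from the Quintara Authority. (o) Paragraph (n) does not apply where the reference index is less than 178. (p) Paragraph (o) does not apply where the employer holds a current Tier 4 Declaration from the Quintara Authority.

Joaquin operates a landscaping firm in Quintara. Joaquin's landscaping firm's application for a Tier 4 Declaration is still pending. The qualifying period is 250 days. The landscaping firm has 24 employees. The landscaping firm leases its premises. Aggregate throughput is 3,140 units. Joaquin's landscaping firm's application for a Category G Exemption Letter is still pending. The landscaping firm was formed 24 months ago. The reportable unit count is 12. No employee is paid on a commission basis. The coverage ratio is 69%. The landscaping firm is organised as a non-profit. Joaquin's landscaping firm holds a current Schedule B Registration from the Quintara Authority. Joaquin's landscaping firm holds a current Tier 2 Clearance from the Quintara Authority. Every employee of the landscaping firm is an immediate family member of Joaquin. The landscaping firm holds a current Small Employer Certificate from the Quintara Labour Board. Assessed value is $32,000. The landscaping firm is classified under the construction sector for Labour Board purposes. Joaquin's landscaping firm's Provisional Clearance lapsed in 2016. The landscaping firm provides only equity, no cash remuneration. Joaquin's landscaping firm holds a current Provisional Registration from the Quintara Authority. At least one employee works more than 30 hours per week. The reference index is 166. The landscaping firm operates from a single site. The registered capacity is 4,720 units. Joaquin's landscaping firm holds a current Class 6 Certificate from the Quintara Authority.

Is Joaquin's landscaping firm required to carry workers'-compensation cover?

Exception (a) does not apply: the coverage ratio is 69%, not under 61%.
Exception (b) requires that the employer holds a current Category G Exemption Letter from the Quintara Authority; but no current Category G Exemption Letter is held, so (b) is unavailable.
Exception (c) fails — the business's age is 24 months, not below 20 months.
All of (d)'s requirements are met (remuneration is equity-only; aggregate throughput is 3,140 units, below the 3,530 units limit). However, paragraph (h) must be considered: (h) applies — a current Provisional Registration is held. So (d) is unavailable.
Exception (e) is satisfied on its face — the employer is a non-profit; the employer's headcount is 24, less than the 28 limit; no employee is paid on commission. However, paragraphs (i)–(p) must be considered: (i) operates against (e): at least one employee exceeds 30 hours/week. (j) operates (a current Schedule B Registration is held), but is overridden by (k): (k) operates against (j): the landscaping firm is classified under the construction sector. (l) is triggered (the reportable unit count is 12, below the 13 limit), but is displaced by (m): (m) operates against (l): the registered capacity is 4,720 units, meeting the 4,690 units threshold. (n) applies (a current Tier 2 Clearance is held), but is overridden by (o): (o) operates — the reference index is 166, less than the 178 limit. (p) does not operate here (there is no Tier 4 Declaration in force), so (o) stands. (e) is therefore removed.
No exception is made out. Joaquin's landscaping firm falls within the general rule.

Yes — Joaquin's landscaping firm must carry workers'-compensation cover.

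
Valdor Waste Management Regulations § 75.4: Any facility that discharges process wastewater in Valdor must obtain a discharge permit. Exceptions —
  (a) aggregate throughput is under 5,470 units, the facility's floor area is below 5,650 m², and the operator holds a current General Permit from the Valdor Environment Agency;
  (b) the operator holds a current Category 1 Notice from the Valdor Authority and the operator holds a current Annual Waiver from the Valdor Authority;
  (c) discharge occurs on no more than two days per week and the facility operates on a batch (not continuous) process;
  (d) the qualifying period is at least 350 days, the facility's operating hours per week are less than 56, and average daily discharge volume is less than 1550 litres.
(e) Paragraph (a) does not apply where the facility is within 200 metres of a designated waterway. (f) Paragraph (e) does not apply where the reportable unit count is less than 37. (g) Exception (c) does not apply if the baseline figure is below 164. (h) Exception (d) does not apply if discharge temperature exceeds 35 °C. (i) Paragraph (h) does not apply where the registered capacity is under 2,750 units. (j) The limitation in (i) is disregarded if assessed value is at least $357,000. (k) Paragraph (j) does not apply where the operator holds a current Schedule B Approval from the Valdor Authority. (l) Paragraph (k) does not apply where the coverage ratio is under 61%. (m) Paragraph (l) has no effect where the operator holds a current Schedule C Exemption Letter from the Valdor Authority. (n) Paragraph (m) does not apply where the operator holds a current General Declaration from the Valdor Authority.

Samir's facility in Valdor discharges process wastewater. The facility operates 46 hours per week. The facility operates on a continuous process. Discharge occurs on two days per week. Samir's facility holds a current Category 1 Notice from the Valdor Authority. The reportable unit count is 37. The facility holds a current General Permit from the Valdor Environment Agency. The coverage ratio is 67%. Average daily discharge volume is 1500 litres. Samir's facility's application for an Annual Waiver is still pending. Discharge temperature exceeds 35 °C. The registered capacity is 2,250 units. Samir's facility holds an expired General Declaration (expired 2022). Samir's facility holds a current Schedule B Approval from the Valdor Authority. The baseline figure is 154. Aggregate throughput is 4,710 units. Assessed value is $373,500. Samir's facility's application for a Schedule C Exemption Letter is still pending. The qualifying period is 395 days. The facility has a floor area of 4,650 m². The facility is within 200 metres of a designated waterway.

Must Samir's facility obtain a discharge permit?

Exception (a)'s conditions are all satisfied: aggregate throughput is 4,710 units, under the 5,470 units limit; the facility's floor area is 4,650 m², below the 5,650 m² limit; a current General Permit is held. However, paragraphs (e)–(f) must be considered: (e) is engaged — the facility is within 200 m of a designated waterway. (f), which would lift (e), is not triggered — the reportable unit count is 37, not less than 37. (a) is therefore removed.
Exception (b) requires that the operator holds a current Annual Waiver from the Valdor Authority; but there is no Annual Waiver in force, so (b) is unavailable.
Exception (c) requires that the facility operates on a batch (not continuous) process; but the facility operates on a continuous process, so (c) is unavailable.
Exception (d)'s conditions are all satisfied: the qualifying period is 395 days, meeting the 350 days threshold; the facility's operating hours per week are 46, less than the 56 limit; average daily discharge volume is 1500 litres, less than the 1550 litres limit. As to paragraphs (h)–(n): (h) is triggered (discharge temperature exceeds 35 °C), but is displaced by (i): (i) applies — the registered capacity is 2,250 units, under the 2,750 units limit. (j) is engaged (assessed value is $373,500, meeting the $357,000 threshold), but is overridden by (k): (k) is engaged — a current Schedule B Approval is held. (l), which would lift (k), is inapplicable — the coverage ratio is 67%, not under 61%. Exception (d) stands.

No — exception (d) applies; Samir's facility is not required to obtain a discharge permit.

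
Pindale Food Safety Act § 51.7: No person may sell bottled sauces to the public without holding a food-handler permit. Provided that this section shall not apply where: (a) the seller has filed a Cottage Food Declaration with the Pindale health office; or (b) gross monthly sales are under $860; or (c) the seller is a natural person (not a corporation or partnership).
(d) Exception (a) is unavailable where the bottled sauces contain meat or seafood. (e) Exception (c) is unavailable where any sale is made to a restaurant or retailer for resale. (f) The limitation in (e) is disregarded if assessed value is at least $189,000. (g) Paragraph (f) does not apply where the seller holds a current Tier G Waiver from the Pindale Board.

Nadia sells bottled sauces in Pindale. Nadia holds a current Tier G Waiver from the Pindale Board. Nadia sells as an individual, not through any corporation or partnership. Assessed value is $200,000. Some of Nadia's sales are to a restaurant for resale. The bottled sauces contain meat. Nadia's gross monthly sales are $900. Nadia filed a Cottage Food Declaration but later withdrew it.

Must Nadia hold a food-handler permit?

Exception (a) does not apply: the Cottage Food Declaration was withdrawn.
Exception (b) fails — gross monthly sales are $900, not under $860.
Exception (c): the seller is a natural person — every condition holds. But: (e) operates against (c): some sales are to a restaurant for resale. (f) would limit (e) — assessed value is $200,000, meeting the $189,000 threshold — but (g) sets (f) aside: (g) applies — a current Tier G Waiver is held. So (c) is unavailable.
No exception is made out. Nadia falls within the general rule.

Yes — Nadia must hold a food-handler permit.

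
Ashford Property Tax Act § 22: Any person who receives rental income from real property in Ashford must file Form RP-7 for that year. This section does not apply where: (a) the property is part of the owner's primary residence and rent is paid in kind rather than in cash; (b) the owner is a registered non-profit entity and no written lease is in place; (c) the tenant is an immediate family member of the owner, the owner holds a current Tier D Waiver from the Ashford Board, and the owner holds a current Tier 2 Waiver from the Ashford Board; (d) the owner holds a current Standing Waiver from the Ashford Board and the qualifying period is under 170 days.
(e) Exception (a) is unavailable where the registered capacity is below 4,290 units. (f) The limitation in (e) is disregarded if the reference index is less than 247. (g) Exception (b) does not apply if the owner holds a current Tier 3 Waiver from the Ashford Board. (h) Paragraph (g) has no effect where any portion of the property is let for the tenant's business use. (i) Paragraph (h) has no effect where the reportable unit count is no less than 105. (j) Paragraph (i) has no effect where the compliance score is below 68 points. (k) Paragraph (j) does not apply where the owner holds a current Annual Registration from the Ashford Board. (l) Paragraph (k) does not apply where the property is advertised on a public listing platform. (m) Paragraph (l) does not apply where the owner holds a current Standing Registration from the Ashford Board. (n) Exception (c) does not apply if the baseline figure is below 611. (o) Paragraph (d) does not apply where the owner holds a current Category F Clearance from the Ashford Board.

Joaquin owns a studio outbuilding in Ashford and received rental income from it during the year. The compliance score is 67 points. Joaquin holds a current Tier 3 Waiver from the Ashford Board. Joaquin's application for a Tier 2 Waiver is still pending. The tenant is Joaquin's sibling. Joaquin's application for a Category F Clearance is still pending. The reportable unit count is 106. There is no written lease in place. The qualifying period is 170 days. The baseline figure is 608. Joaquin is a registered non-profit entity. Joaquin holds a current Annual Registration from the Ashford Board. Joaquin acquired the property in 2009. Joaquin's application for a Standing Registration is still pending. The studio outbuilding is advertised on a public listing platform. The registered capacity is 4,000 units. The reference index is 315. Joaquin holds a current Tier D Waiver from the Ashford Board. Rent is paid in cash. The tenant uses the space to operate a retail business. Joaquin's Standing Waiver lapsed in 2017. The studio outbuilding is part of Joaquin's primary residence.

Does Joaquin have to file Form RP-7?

Exception (a) fails — rent is paid in cash.
Exception (b): Joaquin is a registered non-profit; there is no written lease — every condition holds. As to paragraphs (g)–(m): (g) operates (a current Tier 3 Waiver is held), but is displaced by (h): (h) operates against (g): the space is let for business use. (i) would limit (h) — the reportable unit count is 106, meeting the 105 threshold — but (j) sets (i) aside: (j) operates — the compliance score is 67 points, below the 68 points limit. (k) is engaged (a current Annual Registration is held), but yields to (l): (l) is engaged — the property is publicly advertised. (m) is not triggered (there is no Standing Registration in force), so (l) stands. Exception (b) stands.
Exception (c) does not apply: no current Tier 2 Waiver is held.
Exception (d) fails — no current Standing Waiver is held.

No — exception (b) applies; Joaquin is not required to file Form RP-7.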